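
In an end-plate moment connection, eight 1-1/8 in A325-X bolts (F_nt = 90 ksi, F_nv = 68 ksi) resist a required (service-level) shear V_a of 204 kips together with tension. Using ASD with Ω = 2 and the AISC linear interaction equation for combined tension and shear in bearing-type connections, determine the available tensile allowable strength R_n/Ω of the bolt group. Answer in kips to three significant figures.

A_b = π·1.125²/4 = 0.994 in²; f_rv = 204 / (8 × 0.994) = 25.65 ksi.
F'_nt = 1.3 F_nt − (Ω F_nt / F_nv) f_rv = 1.3·90 − (2·90/68)·25.65 = 49.09 ksi, capped at F_nt → F'_nt = 49.09 ksi.
R_n = F'_nt · A_b · n = 49.09 × 0.994 × 8 = 390.4 kips.
Allowable strength R_n/Ω = 390.4 / 2 = 195 kips.

195 kips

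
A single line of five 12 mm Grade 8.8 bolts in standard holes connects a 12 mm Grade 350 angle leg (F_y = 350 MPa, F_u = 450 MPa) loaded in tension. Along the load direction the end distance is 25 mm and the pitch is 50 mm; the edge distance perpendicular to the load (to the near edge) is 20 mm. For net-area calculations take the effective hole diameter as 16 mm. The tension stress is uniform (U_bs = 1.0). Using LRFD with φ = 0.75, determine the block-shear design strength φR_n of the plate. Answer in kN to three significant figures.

420 kN

Shear plane L_v = 25 + 4·50 = 225 mm; A_gv = 225 × 12 = 2700 mm².
A_nv = (225 − 4.5·16) × 12 = 1836 mm².
A_nt = (20 − 0.5·16) × 12 = 144 mm².
0.6 F_u A_nv = 495.7 kN; 0.6 F_y A_gv = 567 kN → shear rupture governs the shear term.
R_n = 495.7 + 1.0 × 450 × 144 / 1000 = 560.5 kN.
Design strength φR_n = 0.75 × 560.5 = 420 kN.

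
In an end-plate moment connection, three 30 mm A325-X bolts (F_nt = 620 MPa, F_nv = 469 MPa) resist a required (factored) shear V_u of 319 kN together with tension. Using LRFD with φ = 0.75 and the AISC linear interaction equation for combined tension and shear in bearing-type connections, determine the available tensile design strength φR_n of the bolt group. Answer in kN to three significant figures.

860 kN

A_b = π·30²/4 = 706.9 mm²; f_rv = 319 × 1000 / (3 × 706.9) = 150.4 MPa.
F'_nt = 1.3 F_nt − (F_nt / φF_nv) f_rv = 1.3·620 − (620/(0.75·469))·150.4 = 540.8 MPa, capped at F_nt → F'_nt = 540.8 MPa.
R_n = F'_nt · A_b · n = 540.8 × 706.9 × 3 / 1000 = 1147 kN.
Design strength φR_n = 0.75 × 1147 = 860 kN.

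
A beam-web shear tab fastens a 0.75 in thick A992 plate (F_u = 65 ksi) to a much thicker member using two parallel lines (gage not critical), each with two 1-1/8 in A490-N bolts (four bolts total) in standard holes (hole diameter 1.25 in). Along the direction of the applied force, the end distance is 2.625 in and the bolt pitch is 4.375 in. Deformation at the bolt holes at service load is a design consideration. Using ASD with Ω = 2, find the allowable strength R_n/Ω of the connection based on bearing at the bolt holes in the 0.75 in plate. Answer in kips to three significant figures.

Per bolt r_n = 1.2 l_c t F_u ≤ 2.4 d t F_u; upper limit = 2.4 × 1.125 × 0.75 × 65 = 131.6 kips.
Edge bolt: l_c = 2.625 − 1.25/2 = 2 in → 1.2 × 2 × 0.75 × 65 = 117 → r_n = 117 kips.
Interior bolts: l_c = 4.375 − 1.25 = 3.125 in → 1.2 × 3.125 × 0.75 × 65 = 182.8 → r_n = 131.6 kips.
R_n = 2 × 117 + 2 × 131.6 = 497.2 kips.
Allowable strength R_n/Ω = 497.2 / 2 = 249 kips.

249 kips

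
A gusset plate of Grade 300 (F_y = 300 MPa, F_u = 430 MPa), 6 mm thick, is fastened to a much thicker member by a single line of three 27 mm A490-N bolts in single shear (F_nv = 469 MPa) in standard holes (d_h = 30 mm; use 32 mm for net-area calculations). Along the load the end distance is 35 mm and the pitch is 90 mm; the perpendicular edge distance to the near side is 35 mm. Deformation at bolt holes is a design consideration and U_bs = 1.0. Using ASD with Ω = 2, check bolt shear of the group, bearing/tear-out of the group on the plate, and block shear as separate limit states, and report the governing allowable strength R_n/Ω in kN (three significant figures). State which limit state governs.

Bolt shear: A_b = π·27²/4 = 572.6 mm²; R_n = 469 × 572.6 × 3 × 1 / 1000 = 805.6 kN → 805.6 / 2 = 403 kN.
Bearing: edge l_c = 20, r_n = 61.92 kN; interior l_c = 60, r_n = 167.2 kN; R_n = 61.92 + 2·167.2 = 396.3 kN → 198 kN.
Block shear: A_gv = 1290, A_nv = 810, A_nt = 114 mm²; R_n = min(0.6F_uA_nv, 0.6F_yA_gv) + U_bs·F_u·A_nt = 258 kN → 129 kN.
Block shear governs: 129 kN.

129 kN (block shear governs)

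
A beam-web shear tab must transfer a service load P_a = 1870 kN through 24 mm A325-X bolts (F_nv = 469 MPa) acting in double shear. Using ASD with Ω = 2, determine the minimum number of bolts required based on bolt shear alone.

A_b = π·24²/4 = 452.4 mm².
Per-bolt allowable strength R_n/Ω = 469 × 452.4 × 2 / 1000 / 2 = 212.2 kN.
n ≥ 1870 / 212.2 = 8.814 → use 9 bolts.

9 bolts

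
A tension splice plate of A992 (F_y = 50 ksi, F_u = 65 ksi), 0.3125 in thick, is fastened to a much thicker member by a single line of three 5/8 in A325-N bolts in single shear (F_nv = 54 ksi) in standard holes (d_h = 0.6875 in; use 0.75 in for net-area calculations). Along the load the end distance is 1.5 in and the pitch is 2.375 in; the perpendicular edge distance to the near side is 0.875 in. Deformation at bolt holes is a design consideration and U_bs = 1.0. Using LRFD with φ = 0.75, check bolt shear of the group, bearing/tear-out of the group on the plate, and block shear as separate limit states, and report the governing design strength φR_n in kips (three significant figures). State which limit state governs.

Bolt shear: A_b = π·0.625²/4 = 0.3068 in²; R_n = 54 × 0.3068 × 3 × 1 = 49.7 kips → 0.75 × 49.7 = 37.3 kips.
Bearing: edge l_c = 1.156, r_n = 28.18 kips; interior l_c = 1.688, r_n = 30.47 kips; R_n = 28.18 + 2·30.47 = 89.12 kips → 66.8 kips.
Block shear: A_gv = 1.953, A_nv = 1.367, A_nt = 0.1562 in²; R_n = min(0.6F_uA_nv, 0.6F_yA_gv) + U_bs·F_u·A_nt = 63.48 kips → 47.6 kips.
Bolt shear governs: 37.3 kips.

37.3 kips (bolt shear governs)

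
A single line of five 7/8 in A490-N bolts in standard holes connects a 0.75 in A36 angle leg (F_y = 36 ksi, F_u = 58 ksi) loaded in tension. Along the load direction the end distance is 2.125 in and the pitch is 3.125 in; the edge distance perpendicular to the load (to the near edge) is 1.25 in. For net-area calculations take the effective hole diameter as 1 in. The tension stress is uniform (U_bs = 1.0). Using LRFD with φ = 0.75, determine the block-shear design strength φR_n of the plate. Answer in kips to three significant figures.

Shear plane L_v = 2.125 + 4·3.125 = 14.62 in; A_gv = 14.62 × 0.75 = 10.97 in².
A_nv = (14.62 − 4.5·1) × 0.75 = 7.594 in².
A_nt = (1.25 − 0.5·1) × 0.75 = 0.5625 in².
0.6 F_u A_nv = 264.3 kips; 0.6 F_y A_gv = 236.9 kips → shear yielding governs the shear term.
R_n = 236.9 + 1.0 × 58 × 0.5625 = 269.5 kips.
Design strength φR_n = 0.75 × 269.5 = 202 kips.

202 kips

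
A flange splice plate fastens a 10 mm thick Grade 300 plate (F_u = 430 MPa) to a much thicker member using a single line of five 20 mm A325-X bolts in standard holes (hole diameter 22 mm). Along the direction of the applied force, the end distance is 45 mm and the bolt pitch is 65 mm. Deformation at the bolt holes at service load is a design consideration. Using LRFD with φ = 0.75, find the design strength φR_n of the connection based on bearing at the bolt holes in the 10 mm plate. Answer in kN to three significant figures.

751 kN

Per bolt r_n = 1.2 l_c t F_u ≤ 2.4 d t F_u; upper limit = 2.4 × 20 × 10 × 430 / 1000 = 206.4 kN.
Edge bolt: l_c = 45 − 22/2 = 34 mm → 1.2 × 34 × 10 × 430 / 1000 = 175.4 → r_n = 175.4 kN.
Interior bolts: l_c = 65 − 22 = 43 mm → 1.2 × 43 × 10 × 430 / 1000 = 221.9 → r_n = 206.4 kN.
R_n = 1 × 175.4 + 4 × 206.4 = 1001 kN.
Design strength φR_n = 0.75 × 1001 = 751 kN.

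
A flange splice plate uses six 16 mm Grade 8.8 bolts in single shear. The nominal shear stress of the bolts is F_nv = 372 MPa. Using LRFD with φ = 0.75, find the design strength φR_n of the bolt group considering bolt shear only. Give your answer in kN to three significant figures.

337 kN

A_b = π × 16² / 4 = 201.1 mm².
R_n = F_nv · A_b · n · n_s = 372 × 201.1 × 6 × 1 / 1000 = 448.8 kN.
Design strength φR_n = 0.75 × 448.8 = 337 kN.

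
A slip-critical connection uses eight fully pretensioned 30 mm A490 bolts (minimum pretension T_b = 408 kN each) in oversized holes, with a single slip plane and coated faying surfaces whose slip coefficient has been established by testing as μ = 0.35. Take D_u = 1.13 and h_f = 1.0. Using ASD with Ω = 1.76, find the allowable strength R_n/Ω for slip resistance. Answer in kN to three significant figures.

R_n = μ · D_u · h_f · T_b · n_s · n_b = 0.35 × 1.13 × 1.0 × 408 × 1 × 8 = 1291 kN.
Allowable strength R_n/Ω = 1291 / 1.76 = 733 kN.

733 kN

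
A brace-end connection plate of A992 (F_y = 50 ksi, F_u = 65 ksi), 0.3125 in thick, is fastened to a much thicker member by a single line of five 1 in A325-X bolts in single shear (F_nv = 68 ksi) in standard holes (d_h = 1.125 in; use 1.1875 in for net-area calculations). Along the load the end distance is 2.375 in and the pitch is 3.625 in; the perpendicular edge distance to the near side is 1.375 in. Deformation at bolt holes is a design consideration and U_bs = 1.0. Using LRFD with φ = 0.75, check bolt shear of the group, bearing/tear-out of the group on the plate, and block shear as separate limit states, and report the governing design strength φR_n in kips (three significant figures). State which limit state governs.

117 kips (block shear governs)

Bolt shear: A_b = π·1²/4 = 0.7854 in²; R_n = 68 × 0.7854 × 5 × 1 = 267 kips → 0.75 × 267 = 200 kips.
Bearing: edge l_c = 1.812, r_n = 44.18 kips; interior l_c = 2.5, r_n = 48.75 kips; R_n = 44.18 + 4·48.75 = 239.2 kips → 179 kips.
Block shear: A_gv = 5.273, A_nv = 3.604, A_nt = 0.2441 in²; R_n = min(0.6F_uA_nv, 0.6F_yA_gv) + U_bs·F_u·A_nt = 156.4 kips → 117 kips.
Block shear governs: 117 kips.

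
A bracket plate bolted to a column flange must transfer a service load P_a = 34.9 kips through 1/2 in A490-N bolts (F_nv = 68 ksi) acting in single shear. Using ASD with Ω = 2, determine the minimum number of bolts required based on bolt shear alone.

6 bolts

A_b = π·0.5²/4 = 0.1963 in².
Per-bolt allowable strength R_n/Ω = 68 × 0.1963 × 1 / 2 = 6.676 kips.
n ≥ 34.9 / 6.676 = 5.228 → use 6 bolts.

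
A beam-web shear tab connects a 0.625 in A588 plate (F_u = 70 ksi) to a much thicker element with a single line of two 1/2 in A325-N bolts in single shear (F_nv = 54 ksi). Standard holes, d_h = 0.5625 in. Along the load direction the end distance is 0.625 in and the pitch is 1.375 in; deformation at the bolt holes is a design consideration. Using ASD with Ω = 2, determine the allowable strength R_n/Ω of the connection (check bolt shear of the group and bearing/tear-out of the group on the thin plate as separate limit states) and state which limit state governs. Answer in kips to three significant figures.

10.6 kips (bolt shear governs)

Bolt shear: A_b = π·0.5²/4 = 0.1963 in²; R_n = 54 × 0.1963 × 2 × 1 = 21.21 kips → 21.21 / 2 = 10.6 kips.
Bearing (1.2 l_c t F_u ≤ 2.4 d t F_u): upper limit = 2.4·0.5·0.625·70 = 52.5 kips.
  Edge l_c = 0.625 − 0.5625/2 = 0.3438 → r_n = 18.05 kips; interior l_c = 1.375 − 0.5625 = 0.8125 → r_n = 42.66 kips.
  R_n,bearing = 1·18.05 + 1·42.66 = 60.7 kips → 60.7 / 2 = 30.4 kips.
Bolt shear governs: 10.6 kips.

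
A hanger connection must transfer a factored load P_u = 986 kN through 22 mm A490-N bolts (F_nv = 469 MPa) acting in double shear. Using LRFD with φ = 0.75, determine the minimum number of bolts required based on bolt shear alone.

A_b = π·22²/4 = 380.1 mm².
Per-bolt design strength φR_n = 0.75 × 469 × 380.1 × 2 / 1000 = 267.4 kN.
n ≥ 986 / 267.4 = 3.687 → use 4 bolts.

4 bolts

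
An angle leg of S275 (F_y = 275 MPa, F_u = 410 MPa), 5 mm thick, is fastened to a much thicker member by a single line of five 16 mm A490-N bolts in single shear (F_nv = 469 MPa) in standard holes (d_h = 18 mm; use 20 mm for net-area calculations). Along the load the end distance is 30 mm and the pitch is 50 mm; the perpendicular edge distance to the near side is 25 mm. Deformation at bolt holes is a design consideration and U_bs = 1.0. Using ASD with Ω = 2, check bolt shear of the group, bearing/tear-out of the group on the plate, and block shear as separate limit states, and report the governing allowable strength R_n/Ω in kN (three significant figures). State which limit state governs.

Bolt shear: A_b = π·16²/4 = 201.1 mm²; R_n = 469 × 201.1 × 5 × 1 / 1000 = 471.5 kN → 471.5 / 2 = 236 kN.
Bearing: edge l_c = 21, r_n = 51.66 kN; interior l_c = 32, r_n = 78.72 kN; R_n = 51.66 + 4·78.72 = 366.5 kN → 183 kN.
Block shear: A_gv = 1150, A_nv = 700, A_nt = 75 mm²; R_n = min(0.6F_uA_nv, 0.6F_yA_gv) + U_bs·F_u·A_nt = 203 kN → 101 kN.
Block shear governs: 101 kN.

101 kN (block shear governs)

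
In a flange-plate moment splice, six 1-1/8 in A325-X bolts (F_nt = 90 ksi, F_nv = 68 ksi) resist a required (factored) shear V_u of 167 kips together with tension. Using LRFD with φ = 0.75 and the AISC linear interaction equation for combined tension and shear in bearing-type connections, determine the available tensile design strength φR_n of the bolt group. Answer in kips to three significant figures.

A_b = π·1.125²/4 = 0.994 in²; f_rv = 167 / (6 × 0.994) = 28 ksi.
F'_nt = 1.3 F_nt − (F_nt / φF_nv) f_rv = 1.3·90 − (90/(0.75·68))·28 = 67.59 ksi, capped at F_nt → F'_nt = 67.59 ksi.
R_n = F'_nt · A_b · n = 67.59 × 0.994 × 6 = 403.1 kips.
Design strength φR_n = 0.75 × 403.1 = 302 kips.

302 kips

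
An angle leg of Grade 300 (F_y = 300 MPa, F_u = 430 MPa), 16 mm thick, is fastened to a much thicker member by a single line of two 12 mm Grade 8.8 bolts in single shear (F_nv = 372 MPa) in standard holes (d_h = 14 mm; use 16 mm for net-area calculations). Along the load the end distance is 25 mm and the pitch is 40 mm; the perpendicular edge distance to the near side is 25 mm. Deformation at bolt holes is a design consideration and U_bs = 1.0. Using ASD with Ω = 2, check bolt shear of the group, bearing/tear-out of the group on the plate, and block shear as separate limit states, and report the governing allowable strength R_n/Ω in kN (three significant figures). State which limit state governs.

Bolt shear: A_b = π·12²/4 = 113.1 mm²; R_n = 372 × 113.1 × 2 × 1 / 1000 = 84.14 kN → 84.14 / 2 = 42.1 kN.
Bearing: edge l_c = 18, r_n = 148.6 kN; interior l_c = 26, r_n = 198.1 kN; R_n = 148.6 + 1·198.1 = 346.8 kN → 173 kN.
Block shear: A_gv = 1040, A_nv = 656, A_nt = 272 mm²; R_n = min(0.6F_uA_nv, 0.6F_yA_gv) + U_bs·F_u·A_nt = 286.2 kN → 143 kN.
Bolt shear governs: 42.1 kN.

42.1 kN (bolt shear governs)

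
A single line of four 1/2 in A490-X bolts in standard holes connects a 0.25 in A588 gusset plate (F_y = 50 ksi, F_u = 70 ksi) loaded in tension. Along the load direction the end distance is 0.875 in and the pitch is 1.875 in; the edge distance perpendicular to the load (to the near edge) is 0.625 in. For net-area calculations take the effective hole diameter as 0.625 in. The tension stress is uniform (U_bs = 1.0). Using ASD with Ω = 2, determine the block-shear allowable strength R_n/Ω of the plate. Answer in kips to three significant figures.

Shear plane L_v = 0.875 + 3·1.875 = 6.5 in; A_gv = 6.5 × 0.25 = 1.625 in².
A_nv = (6.5 − 3.5·0.625) × 0.25 = 1.078 in².
A_nt = (0.625 − 0.5·0.625) × 0.25 = 0.07812 in².
0.6 F_u A_nv = 45.28 kips; 0.6 F_y A_gv = 48.75 kips → shear rupture governs the shear term.
R_n = 45.28 + 1.0 × 70 × 0.07812 = 50.75 kips.
Allowable strength R_n/Ω = 50.75 / 2 = 25.4 kips.

25.4 kips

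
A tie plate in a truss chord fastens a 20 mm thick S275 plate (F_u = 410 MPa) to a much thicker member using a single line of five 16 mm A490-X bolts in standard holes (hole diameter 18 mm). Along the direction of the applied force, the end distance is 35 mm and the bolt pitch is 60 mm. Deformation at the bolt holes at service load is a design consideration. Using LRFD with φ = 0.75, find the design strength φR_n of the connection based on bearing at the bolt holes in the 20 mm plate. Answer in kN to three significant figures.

1140 kN

Per bolt r_n = 1.2 l_c t F_u ≤ 2.4 d t F_u; upper limit = 2.4 × 16 × 20 × 410 / 1000 = 314.9 kN.
Edge bolt: l_c = 35 − 18/2 = 26 mm → 1.2 × 26 × 20 × 410 / 1000 = 255.8 → r_n = 255.8 kN.
Interior bolts: l_c = 60 − 18 = 42 mm → 1.2 × 42 × 20 × 410 / 1000 = 413.3 → r_n = 314.9 kN.
R_n = 1 × 255.8 + 4 × 314.9 = 1515 kN.
Design strength φR_n = 0.75 × 1515 = 1140 kN.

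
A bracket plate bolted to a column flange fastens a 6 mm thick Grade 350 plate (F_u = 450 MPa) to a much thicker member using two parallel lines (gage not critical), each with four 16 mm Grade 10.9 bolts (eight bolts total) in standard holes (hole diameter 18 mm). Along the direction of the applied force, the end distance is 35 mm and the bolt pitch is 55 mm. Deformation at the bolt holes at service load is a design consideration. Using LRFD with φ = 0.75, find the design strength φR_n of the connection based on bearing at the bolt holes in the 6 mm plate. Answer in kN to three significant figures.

593 kN

Per bolt r_n = 1.2 l_c t F_u ≤ 2.4 d t F_u; upper limit = 2.4 × 16 × 6 × 450 / 1000 = 103.7 kN.
Edge bolt: l_c = 35 − 18/2 = 26 mm → 1.2 × 26 × 6 × 450 / 1000 = 84.24 → r_n = 84.24 kN.
Interior bolts: l_c = 55 − 18 = 37 mm → 1.2 × 37 × 6 × 450 / 1000 = 119.9 → r_n = 103.7 kN.
R_n = 2 × 84.24 + 6 × 103.7 = 790.6 kN.
Design strength φR_n = 0.75 × 790.6 = 593 kN.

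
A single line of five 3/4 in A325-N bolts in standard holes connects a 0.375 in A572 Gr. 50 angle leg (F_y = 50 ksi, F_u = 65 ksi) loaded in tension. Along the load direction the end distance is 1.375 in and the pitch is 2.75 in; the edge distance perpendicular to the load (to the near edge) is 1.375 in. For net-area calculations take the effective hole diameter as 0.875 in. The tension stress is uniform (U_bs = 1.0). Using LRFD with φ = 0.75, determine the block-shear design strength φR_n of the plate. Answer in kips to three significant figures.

110 kips

Shear plane L_v = 1.375 + 4·2.75 = 12.38 in; A_gv = 12.38 × 0.375 = 4.641 in².
A_nv = (12.38 − 4.5·0.875) × 0.375 = 3.164 in².
A_nt = (1.375 − 0.5·0.875) × 0.375 = 0.3516 in².
0.6 F_u A_nv = 123.4 kips; 0.6 F_y A_gv = 139.2 kips → shear rupture governs the shear term.
R_n = 123.4 + 1.0 × 65 × 0.3516 = 146.2 kips.
Design strength φR_n = 0.75 × 146.2 = 110 kips.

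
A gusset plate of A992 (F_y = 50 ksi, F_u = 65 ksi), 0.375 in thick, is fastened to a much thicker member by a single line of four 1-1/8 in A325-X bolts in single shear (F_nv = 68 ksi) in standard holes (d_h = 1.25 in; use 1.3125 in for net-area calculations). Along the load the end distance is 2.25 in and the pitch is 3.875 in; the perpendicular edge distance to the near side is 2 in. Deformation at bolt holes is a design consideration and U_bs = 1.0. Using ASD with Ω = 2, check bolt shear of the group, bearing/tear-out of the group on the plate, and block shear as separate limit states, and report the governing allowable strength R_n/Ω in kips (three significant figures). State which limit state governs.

Bolt shear: A_b = π·1.125²/4 = 0.994 in²; R_n = 68 × 0.994 × 4 × 1 = 270.4 kips → 270.4 / 2 = 135 kips.
Bearing: edge l_c = 1.625, r_n = 47.53 kips; interior l_c = 2.625, r_n = 65.81 kips; R_n = 47.53 + 3·65.81 = 245 kips → 122 kips.
Block shear: A_gv = 5.203, A_nv = 3.48, A_nt = 0.5039 in²; R_n = min(0.6F_uA_nv, 0.6F_yA_gv) + U_bs·F_u·A_nt = 168.5 kips → 84.2 kips.
Block shear governs: 84.2 kips.

84.2 kips (block shear governs)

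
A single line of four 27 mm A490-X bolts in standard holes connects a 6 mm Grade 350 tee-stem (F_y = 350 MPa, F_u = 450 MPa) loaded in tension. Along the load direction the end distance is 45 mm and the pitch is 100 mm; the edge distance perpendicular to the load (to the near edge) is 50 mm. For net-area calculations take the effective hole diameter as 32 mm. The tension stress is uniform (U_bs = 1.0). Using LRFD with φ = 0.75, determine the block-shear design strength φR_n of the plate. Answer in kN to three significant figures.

352 kN

Shear plane L_v = 45 + 3·100 = 345 mm; A_gv = 345 × 6 = 2070 mm².
A_nv = (345 − 3.5·32) × 6 = 1398 mm².
A_nt = (50 − 0.5·32) × 6 = 204 mm².
0.6 F_u A_nv = 377.5 kN; 0.6 F_y A_gv = 434.7 kN → shear rupture governs the shear term.
R_n = 377.5 + 1.0 × 450 × 204 / 1000 = 469.3 kN.
Design strength φR_n = 0.75 × 469.3 = 352 kN.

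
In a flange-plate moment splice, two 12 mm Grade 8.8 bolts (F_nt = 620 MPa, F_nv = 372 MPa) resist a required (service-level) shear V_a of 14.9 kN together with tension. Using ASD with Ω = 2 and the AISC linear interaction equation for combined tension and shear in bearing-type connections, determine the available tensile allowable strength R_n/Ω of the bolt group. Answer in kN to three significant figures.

A_b = π·12²/4 = 113.1 mm²; f_rv = 14.9 × 1000 / (2 × 113.1) = 65.87 MPa.
F'_nt = 1.3 F_nt − (Ω F_nt / F_nv) f_rv = 1.3·620 − (2·620/372)·65.87 = 586.4 MPa, capped at F_nt → F'_nt = 586.4 MPa.
R_n = F'_nt · A_b · n = 586.4 × 113.1 × 2 / 1000 = 132.6 kN.
Allowable strength R_n/Ω = 132.6 / 2 = 66.3 kN.

66.3 kN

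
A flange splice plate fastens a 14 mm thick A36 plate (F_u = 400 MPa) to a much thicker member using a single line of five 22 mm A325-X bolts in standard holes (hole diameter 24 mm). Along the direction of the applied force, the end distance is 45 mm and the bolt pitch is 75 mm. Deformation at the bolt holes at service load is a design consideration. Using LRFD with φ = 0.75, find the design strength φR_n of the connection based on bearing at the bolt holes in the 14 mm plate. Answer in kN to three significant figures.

1050 kN

Per bolt r_n = 1.2 l_c t F_u ≤ 2.4 d t F_u; upper limit = 2.4 × 22 × 14 × 400 / 1000 = 295.7 kN.
Edge bolt: l_c = 45 − 24/2 = 33 mm → 1.2 × 33 × 14 × 400 / 1000 = 221.8 → r_n = 221.8 kN.
Interior bolts: l_c = 75 − 24 = 51 mm → 1.2 × 51 × 14 × 400 / 1000 = 342.7 → r_n = 295.7 kN.
R_n = 1 × 221.8 + 4 × 295.7 = 1404 kN.
Design strength φR_n = 0.75 × 1404 = 1050 kN.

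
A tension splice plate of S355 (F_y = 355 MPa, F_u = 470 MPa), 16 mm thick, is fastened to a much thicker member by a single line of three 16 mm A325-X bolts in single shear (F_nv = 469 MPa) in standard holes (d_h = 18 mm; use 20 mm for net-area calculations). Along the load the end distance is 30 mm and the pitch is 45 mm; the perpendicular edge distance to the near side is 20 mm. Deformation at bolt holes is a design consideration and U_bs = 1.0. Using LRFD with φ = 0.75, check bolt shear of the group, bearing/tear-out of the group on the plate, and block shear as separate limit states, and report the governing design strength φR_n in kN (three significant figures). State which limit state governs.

212 kN (bolt shear governs)

Bolt shear: A_b = π·16²/4 = 201.1 mm²; R_n = 469 × 201.1 × 3 × 1 / 1000 = 282.9 kN → 0.75 × 282.9 = 212 kN.
Bearing: edge l_c = 21, r_n = 189.5 kN; interior l_c = 27, r_n = 243.6 kN; R_n = 189.5 + 2·243.6 = 676.8 kN → 508 kN.
Block shear: A_gv = 1920, A_nv = 1120, A_nt = 160 mm²; R_n = min(0.6F_uA_nv, 0.6F_yA_gv) + U_bs·F_u·A_nt = 391 kN → 293 kN.
Bolt shear governs: 212 kN.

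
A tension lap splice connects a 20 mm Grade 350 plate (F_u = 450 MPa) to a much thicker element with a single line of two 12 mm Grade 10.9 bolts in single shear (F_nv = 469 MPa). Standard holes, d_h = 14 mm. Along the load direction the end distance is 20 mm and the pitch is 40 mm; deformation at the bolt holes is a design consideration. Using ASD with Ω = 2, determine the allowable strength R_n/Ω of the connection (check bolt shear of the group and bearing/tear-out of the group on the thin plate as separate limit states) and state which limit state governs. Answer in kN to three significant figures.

53 kN (bolt shear governs)

Bolt shear: A_b = π·12²/4 = 113.1 mm²; R_n = 469 × 113.1 × 2 × 1 / 1000 = 106.1 kN → 106.1 / 2 = 53 kN.
Bearing (1.2 l_c t F_u ≤ 2.4 d t F_u): upper limit = 2.4·12·20·450 / 1000 = 259.2 kN.
  Edge l_c = 20 − 14/2 = 13 → r_n = 140.4 kN; interior l_c = 40 − 14 = 26 → r_n = 259.2 kN.
  R_n,bearing = 1·140.4 + 1·259.2 = 399.6 kN → 399.6 / 2 = 200 kN.
Bolt shear governs: 53 kN.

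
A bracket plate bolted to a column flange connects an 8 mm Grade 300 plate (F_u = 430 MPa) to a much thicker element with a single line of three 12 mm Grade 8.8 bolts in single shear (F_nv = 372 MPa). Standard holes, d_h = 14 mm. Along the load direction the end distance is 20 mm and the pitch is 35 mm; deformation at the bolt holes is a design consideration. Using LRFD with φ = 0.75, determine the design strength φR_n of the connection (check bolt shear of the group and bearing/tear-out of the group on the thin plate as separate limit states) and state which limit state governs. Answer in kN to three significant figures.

94.7 kN (bolt shear governs)

Bolt shear: A_b = π·12²/4 = 113.1 mm²; R_n = 372 × 113.1 × 3 × 1 / 1000 = 126.2 kN → 0.75 × 126.2 = 94.7 kN.
Bearing (1.2 l_c t F_u ≤ 2.4 d t F_u): upper limit = 2.4·12·8·430 / 1000 = 99.07 kN.
  Edge l_c = 20 − 14/2 = 13 → r_n = 53.66 kN; interior l_c = 35 − 14 = 21 → r_n = 86.69 kN.
  R_n,bearing = 1·53.66 + 2·86.69 = 227 kN → 0.75 × 227 = 170 kN.
Bolt shear governs: 94.7 kN.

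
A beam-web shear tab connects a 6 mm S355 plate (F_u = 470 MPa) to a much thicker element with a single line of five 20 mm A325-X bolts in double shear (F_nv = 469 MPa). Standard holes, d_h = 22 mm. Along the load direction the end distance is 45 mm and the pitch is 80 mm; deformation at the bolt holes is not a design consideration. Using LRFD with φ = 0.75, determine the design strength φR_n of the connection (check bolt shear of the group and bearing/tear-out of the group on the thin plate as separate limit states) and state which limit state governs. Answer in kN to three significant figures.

Bolt shear: A_b = π·20²/4 = 314.2 mm²; R_n = 469 × 314.2 × 5 × 2 / 1000 = 1473 kN → 0.75 × 1473 = 1110 kN.
Bearing (1.5 l_c t F_u ≤ 3.0 d t F_u): upper limit = 3.0·20·6·470 / 1000 = 169.2 kN.
  Edge l_c = 45 − 22/2 = 34 → r_n = 143.8 kN; interior l_c = 80 − 22 = 58 → r_n = 169.2 kN.
  R_n,bearing = 1·143.8 + 4·169.2 = 820.6 kN → 0.75 × 820.6 = 615 kN.
Bearing governs: 615 kN.

615 kN (bearing governs)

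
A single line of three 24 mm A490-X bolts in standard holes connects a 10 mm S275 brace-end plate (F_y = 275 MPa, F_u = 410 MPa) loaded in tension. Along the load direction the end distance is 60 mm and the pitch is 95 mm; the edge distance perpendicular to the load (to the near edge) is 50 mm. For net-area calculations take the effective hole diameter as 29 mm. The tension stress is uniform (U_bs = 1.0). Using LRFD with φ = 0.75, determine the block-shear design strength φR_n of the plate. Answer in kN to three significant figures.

Shear plane L_v = 60 + 2·95 = 250 mm; A_gv = 250 × 10 = 2500 mm².
A_nv = (250 − 2.5·29) × 10 = 1775 mm².
A_nt = (50 − 0.5·29) × 10 = 355 mm².
0.6 F_u A_nv = 436.7 kN; 0.6 F_y A_gv = 412.5 kN → shear yielding governs the shear term.
R_n = 412.5 + 1.0 × 410 × 355 / 1000 = 558 kN.
Design strength φR_n = 0.75 × 558 = 419 kN.

419 kN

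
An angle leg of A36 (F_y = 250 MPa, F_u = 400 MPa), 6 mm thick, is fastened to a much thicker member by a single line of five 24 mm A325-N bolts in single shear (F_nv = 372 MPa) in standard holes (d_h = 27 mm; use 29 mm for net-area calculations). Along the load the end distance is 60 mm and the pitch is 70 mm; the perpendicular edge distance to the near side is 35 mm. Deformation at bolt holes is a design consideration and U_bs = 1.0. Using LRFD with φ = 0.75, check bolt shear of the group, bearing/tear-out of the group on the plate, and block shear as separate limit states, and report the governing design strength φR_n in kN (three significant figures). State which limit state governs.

Bolt shear: A_b = π·24²/4 = 452.4 mm²; R_n = 372 × 452.4 × 5 × 1 / 1000 = 841.4 kN → 0.75 × 841.4 = 631 kN.
Bearing: edge l_c = 46.5, r_n = 133.9 kN; interior l_c = 43, r_n = 123.8 kN; R_n = 133.9 + 4·123.8 = 629.3 kN → 472 kN.
Block shear: A_gv = 2040, A_nv = 1257, A_nt = 123 mm²; R_n = min(0.6F_uA_nv, 0.6F_yA_gv) + U_bs·F_u·A_nt = 350.9 kN → 263 kN.
Block shear governs: 263 kN.

263 kN (block shear governs)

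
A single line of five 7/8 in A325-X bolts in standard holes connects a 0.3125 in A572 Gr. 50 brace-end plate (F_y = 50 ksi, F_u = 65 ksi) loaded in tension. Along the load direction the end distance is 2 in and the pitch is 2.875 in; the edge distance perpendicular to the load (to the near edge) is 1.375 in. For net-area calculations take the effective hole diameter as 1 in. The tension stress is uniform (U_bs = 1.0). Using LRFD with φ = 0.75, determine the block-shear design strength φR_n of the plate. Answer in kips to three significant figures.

95.6 kips

Shear plane L_v = 2 + 4·2.875 = 13.5 in; A_gv = 13.5 × 0.3125 = 4.219 in².
A_nv = (13.5 − 4.5·1) × 0.3125 = 2.812 in².
A_nt = (1.375 − 0.5·1) × 0.3125 = 0.2734 in².
0.6 F_u A_nv = 109.7 kips; 0.6 F_y A_gv = 126.6 kips → shear rupture governs the shear term.
R_n = 109.7 + 1.0 × 65 × 0.2734 = 127.5 kips.
Design strength φR_n = 0.75 × 127.5 = 95.6 kips.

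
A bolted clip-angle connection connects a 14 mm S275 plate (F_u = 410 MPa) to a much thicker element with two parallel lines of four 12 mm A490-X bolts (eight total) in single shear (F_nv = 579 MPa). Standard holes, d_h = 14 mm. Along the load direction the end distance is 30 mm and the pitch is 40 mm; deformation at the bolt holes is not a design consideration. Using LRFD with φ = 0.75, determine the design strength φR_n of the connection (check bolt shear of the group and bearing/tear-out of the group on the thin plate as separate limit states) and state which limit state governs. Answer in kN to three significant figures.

Bolt shear: A_b = π·12²/4 = 113.1 mm²; R_n = 579 × 113.1 × 8 × 1 / 1000 = 523.9 kN → 0.75 × 523.9 = 393 kN.
Bearing (1.5 l_c t F_u ≤ 3.0 d t F_u): upper limit = 3.0·12·14·410 / 1000 = 206.6 kN.
  Edge l_c = 30 − 14/2 = 23 → r_n = 198 kN; interior l_c = 40 − 14 = 26 → r_n = 206.6 kN.
  R_n,bearing = 2·198 + 6·206.6 = 1636 kN → 0.75 × 1636 = 1230 kN.
Bolt shear governs: 393 kN.

393 kN (bolt shear governs)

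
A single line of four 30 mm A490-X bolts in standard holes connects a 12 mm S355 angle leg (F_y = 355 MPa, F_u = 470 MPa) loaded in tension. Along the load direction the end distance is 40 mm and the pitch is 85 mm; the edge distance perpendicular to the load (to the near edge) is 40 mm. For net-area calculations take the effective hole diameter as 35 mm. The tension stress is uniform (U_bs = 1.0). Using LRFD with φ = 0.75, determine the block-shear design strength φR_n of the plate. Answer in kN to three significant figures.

533 kN

Shear plane L_v = 40 + 3·85 = 295 mm; A_gv = 295 × 12 = 3540 mm².
A_nv = (295 − 3.5·35) × 12 = 2070 mm².
A_nt = (40 − 0.5·35) × 12 = 270 mm².
0.6 F_u A_nv = 583.7 kN; 0.6 F_y A_gv = 754 kN → shear rupture governs the shear term.
R_n = 583.7 + 1.0 × 470 × 270 / 1000 = 710.6 kN.
Design strength φR_n = 0.75 × 710.6 = 533 kN.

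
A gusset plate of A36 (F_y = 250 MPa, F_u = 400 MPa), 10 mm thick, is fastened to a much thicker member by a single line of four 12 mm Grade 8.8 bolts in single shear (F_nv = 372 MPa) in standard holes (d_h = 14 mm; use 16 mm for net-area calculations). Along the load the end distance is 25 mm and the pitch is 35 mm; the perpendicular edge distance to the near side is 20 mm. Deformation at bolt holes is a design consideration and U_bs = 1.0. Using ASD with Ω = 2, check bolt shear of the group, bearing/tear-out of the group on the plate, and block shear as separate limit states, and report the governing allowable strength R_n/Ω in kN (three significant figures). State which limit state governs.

84.1 kN (bolt shear governs)

Bolt shear: A_b = π·12²/4 = 113.1 mm²; R_n = 372 × 113.1 × 4 × 1 / 1000 = 168.3 kN → 168.3 / 2 = 84.1 kN.
Bearing: edge l_c = 18, r_n = 86.4 kN; interior l_c = 21, r_n = 100.8 kN; R_n = 86.4 + 3·100.8 = 388.8 kN → 194 kN.
Block shear: A_gv = 1300, A_nv = 740, A_nt = 120 mm²; R_n = min(0.6F_uA_nv, 0.6F_yA_gv) + U_bs·F_u·A_nt = 225.6 kN → 113 kN.
Bolt shear governs: 84.1 kN.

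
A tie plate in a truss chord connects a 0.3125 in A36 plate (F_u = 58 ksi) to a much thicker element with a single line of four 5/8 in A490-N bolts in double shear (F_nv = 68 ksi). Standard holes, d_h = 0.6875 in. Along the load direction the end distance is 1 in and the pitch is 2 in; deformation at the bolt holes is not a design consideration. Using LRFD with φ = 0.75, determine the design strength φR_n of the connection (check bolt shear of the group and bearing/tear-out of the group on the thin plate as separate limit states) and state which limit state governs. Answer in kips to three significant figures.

Bolt shear: A_b = π·0.625²/4 = 0.3068 in²; R_n = 68 × 0.3068 × 4 × 2 = 166.9 kips → 0.75 × 166.9 = 125 kips.
Bearing (1.5 l_c t F_u ≤ 3.0 d t F_u): upper limit = 3.0·0.625·0.3125·58 = 33.98 kips.
  Edge l_c = 1 − 0.6875/2 = 0.6562 → r_n = 17.84 kips; interior l_c = 2 − 0.6875 = 1.312 → r_n = 33.98 kips.
  R_n,bearing = 1·17.84 + 3·33.98 = 119.8 kips → 0.75 × 119.8 = 89.8 kips.
Bearing governs: 89.8 kips.

89.8 kips (bearing governs)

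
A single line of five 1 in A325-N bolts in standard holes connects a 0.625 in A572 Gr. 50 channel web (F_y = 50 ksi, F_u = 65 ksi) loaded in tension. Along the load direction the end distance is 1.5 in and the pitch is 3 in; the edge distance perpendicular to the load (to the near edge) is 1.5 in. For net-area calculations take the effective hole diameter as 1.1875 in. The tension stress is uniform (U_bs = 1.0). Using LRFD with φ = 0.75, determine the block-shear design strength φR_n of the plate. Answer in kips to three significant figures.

177 kips

Shear plane L_v = 1.5 + 4·3 = 13.5 in; A_gv = 13.5 × 0.625 = 8.438 in².
A_nv = (13.5 − 4.5·1.1875) × 0.625 = 5.098 in².
A_nt = (1.5 − 0.5·1.1875) × 0.625 = 0.5664 in².
0.6 F_u A_nv = 198.8 kips; 0.6 F_y A_gv = 253.1 kips → shear rupture governs the shear term.
R_n = 198.8 + 1.0 × 65 × 0.5664 = 235.6 kips.
Design strength φR_n = 0.75 × 235.6 = 177 kips.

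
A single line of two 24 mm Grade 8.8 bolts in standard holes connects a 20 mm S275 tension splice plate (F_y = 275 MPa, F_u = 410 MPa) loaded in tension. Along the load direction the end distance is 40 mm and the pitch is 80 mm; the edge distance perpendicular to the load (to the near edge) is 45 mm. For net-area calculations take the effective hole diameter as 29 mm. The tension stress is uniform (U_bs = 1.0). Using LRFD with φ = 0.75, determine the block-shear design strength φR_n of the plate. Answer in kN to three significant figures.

Shear plane L_v = 40 + 1·80 = 120 mm; A_gv = 120 × 20 = 2400 mm².
A_nv = (120 − 1.5·29) × 20 = 1530 mm².
A_nt = (45 − 0.5·29) × 20 = 610 mm².
0.6 F_u A_nv = 376.4 kN; 0.6 F_y A_gv = 396 kN → shear rupture governs the shear term.
R_n = 376.4 + 1.0 × 410 × 610 / 1000 = 626.5 kN.
Design strength φR_n = 0.75 × 626.5 = 470 kN.

470 kN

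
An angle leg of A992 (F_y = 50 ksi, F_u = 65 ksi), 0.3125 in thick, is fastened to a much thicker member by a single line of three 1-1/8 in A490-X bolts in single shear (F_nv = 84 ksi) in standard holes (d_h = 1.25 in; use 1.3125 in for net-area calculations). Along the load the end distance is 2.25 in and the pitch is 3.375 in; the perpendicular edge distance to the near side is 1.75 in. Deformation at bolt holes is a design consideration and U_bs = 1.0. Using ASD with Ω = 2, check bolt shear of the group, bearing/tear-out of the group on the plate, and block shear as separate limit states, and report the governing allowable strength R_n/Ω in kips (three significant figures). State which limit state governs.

Bolt shear: A_b = π·1.125²/4 = 0.994 in²; R_n = 84 × 0.994 × 3 × 1 = 250.5 kips → 250.5 / 2 = 125 kips.
Bearing: edge l_c = 1.625, r_n = 39.61 kips; interior l_c = 2.125, r_n = 51.8 kips; R_n = 39.61 + 2·51.8 = 143.2 kips → 71.6 kips.
Block shear: A_gv = 2.812, A_nv = 1.787, A_nt = 0.3418 in²; R_n = min(0.6F_uA_nv, 0.6F_yA_gv) + U_bs·F_u·A_nt = 91.91 kips → 46 kips.
Block shear governs: 46 kips.

46 kips (block shear governs)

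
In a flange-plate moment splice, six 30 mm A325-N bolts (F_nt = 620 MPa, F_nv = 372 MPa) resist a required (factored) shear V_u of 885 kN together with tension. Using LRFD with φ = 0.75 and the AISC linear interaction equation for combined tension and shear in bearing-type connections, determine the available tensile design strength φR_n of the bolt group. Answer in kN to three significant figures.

A_b = π·30²/4 = 706.9 mm²; f_rv = 885 × 1000 / (6 × 706.9) = 208.7 MPa.
F'_nt = 1.3 F_nt − (F_nt / φF_nv) f_rv = 1.3·620 − (620/(0.75·372))·208.7 = 342.3 MPa, capped at F_nt → F'_nt = 342.3 MPa.
R_n = F'_nt · A_b · n = 342.3 × 706.9 × 6 / 1000 = 1452 kN.
Design strength φR_n = 0.75 × 1452 = 1090 kN.

1090 kN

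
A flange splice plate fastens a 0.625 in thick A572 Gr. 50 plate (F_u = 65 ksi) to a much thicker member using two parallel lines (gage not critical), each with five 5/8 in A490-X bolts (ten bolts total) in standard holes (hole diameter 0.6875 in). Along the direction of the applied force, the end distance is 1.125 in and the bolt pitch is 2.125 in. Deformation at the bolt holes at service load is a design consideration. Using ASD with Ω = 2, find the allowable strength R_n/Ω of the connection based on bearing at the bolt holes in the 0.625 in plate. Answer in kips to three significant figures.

Per bolt r_n = 1.2 l_c t F_u ≤ 2.4 d t F_u; upper limit = 2.4 × 0.625 × 0.625 × 65 = 60.94 kips.
Edge bolt: l_c = 1.125 − 0.6875/2 = 0.7812 in → 1.2 × 0.7812 × 0.625 × 65 = 38.09 → r_n = 38.09 kips.
Interior bolts: l_c = 2.125 − 0.6875 = 1.438 in → 1.2 × 1.438 × 0.625 × 65 = 70.08 → r_n = 60.94 kips.
R_n = 2 × 38.09 + 8 × 60.94 = 563.7 kips.
Allowable strength R_n/Ω = 563.7 / 2 = 282 kips.

282 kips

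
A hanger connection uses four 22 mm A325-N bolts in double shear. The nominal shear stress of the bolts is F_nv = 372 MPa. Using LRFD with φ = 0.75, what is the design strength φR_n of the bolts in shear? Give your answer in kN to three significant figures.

A_b = π × 22² / 4 = 380.1 mm².
R_n = F_nv · A_b · n · n_s = 372 × 380.1 × 4 × 2 / 1000 = 1131 kN.
Design strength φR_n = 0.75 × 1131 = 848 kN.

848 kN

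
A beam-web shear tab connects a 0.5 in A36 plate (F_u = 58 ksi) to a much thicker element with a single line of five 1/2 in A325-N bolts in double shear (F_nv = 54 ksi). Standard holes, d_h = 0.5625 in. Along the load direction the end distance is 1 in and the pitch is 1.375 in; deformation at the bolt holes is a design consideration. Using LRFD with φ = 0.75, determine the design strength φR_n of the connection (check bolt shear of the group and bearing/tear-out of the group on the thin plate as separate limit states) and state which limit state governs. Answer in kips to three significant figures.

Bolt shear: A_b = π·0.5²/4 = 0.1963 in²; R_n = 54 × 0.1963 × 5 × 2 = 106 kips → 0.75 × 106 = 79.5 kips.
Bearing (1.2 l_c t F_u ≤ 2.4 d t F_u): upper limit = 2.4·0.5·0.5·58 = 34.8 kips.
  Edge l_c = 1 − 0.5625/2 = 0.7188 → r_n = 25.01 kips; interior l_c = 1.375 − 0.5625 = 0.8125 → r_n = 28.27 kips.
  R_n,bearing = 1·25.01 + 4·28.27 = 138.1 kips → 0.75 × 138.1 = 104 kips.
Bolt shear governs: 79.5 kips.

79.5 kips (bolt shear governs)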